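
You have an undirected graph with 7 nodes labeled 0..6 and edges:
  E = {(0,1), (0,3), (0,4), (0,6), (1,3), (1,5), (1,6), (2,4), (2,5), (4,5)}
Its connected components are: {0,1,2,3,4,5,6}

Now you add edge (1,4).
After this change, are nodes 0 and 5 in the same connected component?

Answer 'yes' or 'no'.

Initial components: {0,1,2,3,4,5,6}
Adding edge (1,4): both already in same component {0,1,2,3,4,5,6}. No change.
New components: {0,1,2,3,4,5,6}
Are 0 and 5 in the same component? yes

Answer: yes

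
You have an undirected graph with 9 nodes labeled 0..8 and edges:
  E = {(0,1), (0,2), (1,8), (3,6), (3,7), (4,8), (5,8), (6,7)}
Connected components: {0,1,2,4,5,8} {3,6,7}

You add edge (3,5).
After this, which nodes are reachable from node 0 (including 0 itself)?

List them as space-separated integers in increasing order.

Before: nodes reachable from 0: {0,1,2,4,5,8}
Adding (3,5): merges 0's component with another. Reachability grows.
After: nodes reachable from 0: {0,1,2,3,4,5,6,7,8}

Answer: 0 1 2 3 4 5 6 7 8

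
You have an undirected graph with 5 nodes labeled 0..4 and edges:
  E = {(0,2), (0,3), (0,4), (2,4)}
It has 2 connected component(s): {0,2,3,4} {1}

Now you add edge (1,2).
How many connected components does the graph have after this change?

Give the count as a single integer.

Answer: 1

Derivation:
Initial component count: 2
Add (1,2): merges two components. Count decreases: 2 -> 1.
New component count: 1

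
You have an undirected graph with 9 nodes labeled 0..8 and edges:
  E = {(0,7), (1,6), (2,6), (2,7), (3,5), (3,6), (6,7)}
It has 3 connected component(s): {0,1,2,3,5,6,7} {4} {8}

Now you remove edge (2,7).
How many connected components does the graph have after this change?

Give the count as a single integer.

Answer: 3

Derivation:
Initial component count: 3
Remove (2,7): not a bridge. Count unchanged: 3.
  After removal, components: {0,1,2,3,5,6,7} {4} {8}
New component count: 3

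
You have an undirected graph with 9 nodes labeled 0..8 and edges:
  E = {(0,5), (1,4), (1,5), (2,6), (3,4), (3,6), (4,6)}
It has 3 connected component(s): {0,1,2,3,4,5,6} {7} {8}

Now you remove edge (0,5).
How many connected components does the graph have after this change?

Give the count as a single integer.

Answer: 4

Derivation:
Initial component count: 3
Remove (0,5): it was a bridge. Count increases: 3 -> 4.
  After removal, components: {0} {1,2,3,4,5,6} {7} {8}
New component count: 4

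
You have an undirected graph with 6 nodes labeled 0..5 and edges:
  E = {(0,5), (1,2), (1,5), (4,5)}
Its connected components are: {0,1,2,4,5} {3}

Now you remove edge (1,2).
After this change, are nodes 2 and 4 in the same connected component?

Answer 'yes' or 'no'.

Initial components: {0,1,2,4,5} {3}
Removing edge (1,2): it was a bridge — component count 2 -> 3.
New components: {0,1,4,5} {2} {3}
Are 2 and 4 in the same component? no

Answer: no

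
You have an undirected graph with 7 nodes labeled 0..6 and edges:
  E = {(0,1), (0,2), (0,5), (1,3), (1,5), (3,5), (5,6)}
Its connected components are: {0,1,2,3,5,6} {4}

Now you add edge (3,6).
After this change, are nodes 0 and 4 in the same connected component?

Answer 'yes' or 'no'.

Initial components: {0,1,2,3,5,6} {4}
Adding edge (3,6): both already in same component {0,1,2,3,5,6}. No change.
New components: {0,1,2,3,5,6} {4}
Are 0 and 4 in the same component? no

Answer: no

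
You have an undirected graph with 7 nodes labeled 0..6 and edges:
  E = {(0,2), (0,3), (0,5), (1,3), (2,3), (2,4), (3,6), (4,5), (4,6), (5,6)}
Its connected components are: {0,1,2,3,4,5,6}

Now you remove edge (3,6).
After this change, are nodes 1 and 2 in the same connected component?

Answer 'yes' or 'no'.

Initial components: {0,1,2,3,4,5,6}
Removing edge (3,6): not a bridge — component count unchanged at 1.
New components: {0,1,2,3,4,5,6}
Are 1 and 2 in the same component? yes

Answer: yes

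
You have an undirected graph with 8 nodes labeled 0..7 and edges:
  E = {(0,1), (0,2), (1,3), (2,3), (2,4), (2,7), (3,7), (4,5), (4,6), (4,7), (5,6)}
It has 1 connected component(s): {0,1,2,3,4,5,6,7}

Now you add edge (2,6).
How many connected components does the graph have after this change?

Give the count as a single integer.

Initial component count: 1
Add (2,6): endpoints already in same component. Count unchanged: 1.
New component count: 1

Answer: 1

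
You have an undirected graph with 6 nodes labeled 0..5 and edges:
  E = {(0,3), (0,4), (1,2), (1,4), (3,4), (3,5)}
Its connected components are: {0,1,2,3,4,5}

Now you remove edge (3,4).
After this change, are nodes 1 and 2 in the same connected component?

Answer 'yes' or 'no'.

Answer: yes

Derivation:
Initial components: {0,1,2,3,4,5}
Removing edge (3,4): not a bridge — component count unchanged at 1.
New components: {0,1,2,3,4,5}
Are 1 and 2 in the same component? yes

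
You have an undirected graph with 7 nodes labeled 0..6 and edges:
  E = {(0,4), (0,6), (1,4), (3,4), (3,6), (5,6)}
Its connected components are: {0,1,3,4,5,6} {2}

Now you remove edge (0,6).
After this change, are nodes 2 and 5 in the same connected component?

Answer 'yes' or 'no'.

Answer: no

Derivation:
Initial components: {0,1,3,4,5,6} {2}
Removing edge (0,6): not a bridge — component count unchanged at 2.
New components: {0,1,3,4,5,6} {2}
Are 2 and 5 in the same component? no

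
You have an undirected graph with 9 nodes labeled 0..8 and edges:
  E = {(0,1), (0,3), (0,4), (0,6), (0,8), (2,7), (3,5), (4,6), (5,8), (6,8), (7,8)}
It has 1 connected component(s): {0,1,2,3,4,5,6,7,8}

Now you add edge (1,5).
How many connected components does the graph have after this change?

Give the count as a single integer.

Initial component count: 1
Add (1,5): endpoints already in same component. Count unchanged: 1.
New component count: 1

Answer: 1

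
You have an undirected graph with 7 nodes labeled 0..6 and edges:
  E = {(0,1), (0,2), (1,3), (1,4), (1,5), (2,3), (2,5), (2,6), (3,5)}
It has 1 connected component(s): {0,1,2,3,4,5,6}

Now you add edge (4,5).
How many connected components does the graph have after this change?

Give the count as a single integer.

Answer: 1

Derivation:
Initial component count: 1
Add (4,5): endpoints already in same component. Count unchanged: 1.
New component count: 1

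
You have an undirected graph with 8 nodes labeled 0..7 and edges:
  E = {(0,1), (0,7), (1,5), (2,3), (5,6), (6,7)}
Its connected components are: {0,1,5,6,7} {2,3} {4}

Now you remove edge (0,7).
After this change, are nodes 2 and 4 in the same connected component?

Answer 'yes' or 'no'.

Initial components: {0,1,5,6,7} {2,3} {4}
Removing edge (0,7): not a bridge — component count unchanged at 3.
New components: {0,1,5,6,7} {2,3} {4}
Are 2 and 4 in the same component? no

Answer: no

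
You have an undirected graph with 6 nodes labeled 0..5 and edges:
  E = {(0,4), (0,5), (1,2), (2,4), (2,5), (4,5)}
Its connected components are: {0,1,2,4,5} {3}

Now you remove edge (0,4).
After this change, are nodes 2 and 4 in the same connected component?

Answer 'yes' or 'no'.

Answer: yes

Derivation:
Initial components: {0,1,2,4,5} {3}
Removing edge (0,4): not a bridge — component count unchanged at 2.
New components: {0,1,2,4,5} {3}
Are 2 and 4 in the same component? yes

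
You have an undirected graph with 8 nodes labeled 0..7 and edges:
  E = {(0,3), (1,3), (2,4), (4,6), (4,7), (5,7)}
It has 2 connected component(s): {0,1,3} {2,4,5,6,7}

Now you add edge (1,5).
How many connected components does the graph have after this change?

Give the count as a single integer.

Answer: 1

Derivation:
Initial component count: 2
Add (1,5): merges two components. Count decreases: 2 -> 1.
New component count: 1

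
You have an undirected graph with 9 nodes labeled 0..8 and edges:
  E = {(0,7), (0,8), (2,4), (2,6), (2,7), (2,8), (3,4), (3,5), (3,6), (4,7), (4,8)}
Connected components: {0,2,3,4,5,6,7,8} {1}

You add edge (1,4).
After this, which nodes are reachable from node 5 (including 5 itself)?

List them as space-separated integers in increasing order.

Before: nodes reachable from 5: {0,2,3,4,5,6,7,8}
Adding (1,4): merges 5's component with another. Reachability grows.
After: nodes reachable from 5: {0,1,2,3,4,5,6,7,8}

Answer: 0 1 2 3 4 5 6 7 8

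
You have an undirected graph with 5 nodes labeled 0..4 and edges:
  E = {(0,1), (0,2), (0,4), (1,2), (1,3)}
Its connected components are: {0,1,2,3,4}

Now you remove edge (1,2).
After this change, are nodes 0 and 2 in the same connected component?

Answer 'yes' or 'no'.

Initial components: {0,1,2,3,4}
Removing edge (1,2): not a bridge — component count unchanged at 1.
New components: {0,1,2,3,4}
Are 0 and 2 in the same component? yes

Answer: yes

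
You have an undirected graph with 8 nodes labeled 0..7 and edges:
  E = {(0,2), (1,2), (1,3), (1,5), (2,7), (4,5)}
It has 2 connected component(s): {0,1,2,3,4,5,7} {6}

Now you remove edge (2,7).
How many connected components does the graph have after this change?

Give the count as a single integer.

Initial component count: 2
Remove (2,7): it was a bridge. Count increases: 2 -> 3.
  After removal, components: {0,1,2,3,4,5} {6} {7}
New component count: 3

Answer: 3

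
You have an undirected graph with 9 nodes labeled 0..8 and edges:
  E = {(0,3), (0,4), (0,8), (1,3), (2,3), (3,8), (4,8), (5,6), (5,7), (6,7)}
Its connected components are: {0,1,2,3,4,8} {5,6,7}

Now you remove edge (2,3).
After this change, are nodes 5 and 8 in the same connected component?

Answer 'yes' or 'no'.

Answer: no

Derivation:
Initial components: {0,1,2,3,4,8} {5,6,7}
Removing edge (2,3): it was a bridge — component count 2 -> 3.
New components: {0,1,3,4,8} {2} {5,6,7}
Are 5 and 8 in the same component? no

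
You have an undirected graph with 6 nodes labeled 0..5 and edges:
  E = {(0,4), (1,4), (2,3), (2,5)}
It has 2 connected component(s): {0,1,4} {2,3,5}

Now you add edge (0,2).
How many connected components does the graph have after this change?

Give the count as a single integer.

Answer: 1

Derivation:
Initial component count: 2
Add (0,2): merges two components. Count decreases: 2 -> 1.
New component count: 1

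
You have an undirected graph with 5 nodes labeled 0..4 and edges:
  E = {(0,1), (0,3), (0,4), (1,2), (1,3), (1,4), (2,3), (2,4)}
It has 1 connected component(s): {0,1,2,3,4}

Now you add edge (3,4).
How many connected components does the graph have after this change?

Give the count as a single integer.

Initial component count: 1
Add (3,4): endpoints already in same component. Count unchanged: 1.
New component count: 1

Answer: 1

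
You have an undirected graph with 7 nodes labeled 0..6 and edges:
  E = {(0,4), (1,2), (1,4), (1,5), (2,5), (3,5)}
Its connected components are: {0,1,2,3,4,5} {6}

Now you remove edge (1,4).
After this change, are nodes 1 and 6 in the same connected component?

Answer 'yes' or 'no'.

Initial components: {0,1,2,3,4,5} {6}
Removing edge (1,4): it was a bridge — component count 2 -> 3.
New components: {0,4} {1,2,3,5} {6}
Are 1 and 6 in the same component? no

Answer: no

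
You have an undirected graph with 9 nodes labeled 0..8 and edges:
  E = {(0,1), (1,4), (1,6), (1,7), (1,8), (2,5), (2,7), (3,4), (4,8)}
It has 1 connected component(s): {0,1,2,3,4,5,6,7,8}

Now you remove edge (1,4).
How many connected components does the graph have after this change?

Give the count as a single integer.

Initial component count: 1
Remove (1,4): not a bridge. Count unchanged: 1.
  After removal, components: {0,1,2,3,4,5,6,7,8}
New component count: 1

Answer: 1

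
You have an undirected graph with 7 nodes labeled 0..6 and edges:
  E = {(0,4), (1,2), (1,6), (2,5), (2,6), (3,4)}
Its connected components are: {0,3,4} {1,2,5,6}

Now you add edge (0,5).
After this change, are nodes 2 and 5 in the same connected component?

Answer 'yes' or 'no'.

Initial components: {0,3,4} {1,2,5,6}
Adding edge (0,5): merges {0,3,4} and {1,2,5,6}.
New components: {0,1,2,3,4,5,6}
Are 2 and 5 in the same component? yes

Answer: yes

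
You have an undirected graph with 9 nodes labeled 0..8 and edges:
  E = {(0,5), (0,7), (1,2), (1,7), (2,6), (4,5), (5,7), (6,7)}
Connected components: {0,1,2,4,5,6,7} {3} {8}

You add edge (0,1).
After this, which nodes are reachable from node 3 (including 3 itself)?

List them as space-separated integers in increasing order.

Before: nodes reachable from 3: {3}
Adding (0,1): both endpoints already in same component. Reachability from 3 unchanged.
After: nodes reachable from 3: {3}

Answer: 3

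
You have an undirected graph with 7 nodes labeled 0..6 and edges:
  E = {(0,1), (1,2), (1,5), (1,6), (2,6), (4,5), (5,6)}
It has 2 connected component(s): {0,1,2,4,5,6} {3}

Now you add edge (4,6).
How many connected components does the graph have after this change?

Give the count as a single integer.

Answer: 2

Derivation:
Initial component count: 2
Add (4,6): endpoints already in same component. Count unchanged: 2.
New component count: 2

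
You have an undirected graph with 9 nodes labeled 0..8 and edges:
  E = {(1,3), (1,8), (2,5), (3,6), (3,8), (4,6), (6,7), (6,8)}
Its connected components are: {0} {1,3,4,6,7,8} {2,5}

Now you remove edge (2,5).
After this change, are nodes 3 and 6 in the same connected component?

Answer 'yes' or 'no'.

Initial components: {0} {1,3,4,6,7,8} {2,5}
Removing edge (2,5): it was a bridge — component count 3 -> 4.
New components: {0} {1,3,4,6,7,8} {2} {5}
Are 3 and 6 in the same component? yes

Answer: yes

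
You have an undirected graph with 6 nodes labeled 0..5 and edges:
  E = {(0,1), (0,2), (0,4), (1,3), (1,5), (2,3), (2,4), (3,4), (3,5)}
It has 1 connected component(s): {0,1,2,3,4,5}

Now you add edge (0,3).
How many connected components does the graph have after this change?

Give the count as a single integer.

Initial component count: 1
Add (0,3): endpoints already in same component. Count unchanged: 1.
New component count: 1

Answer: 1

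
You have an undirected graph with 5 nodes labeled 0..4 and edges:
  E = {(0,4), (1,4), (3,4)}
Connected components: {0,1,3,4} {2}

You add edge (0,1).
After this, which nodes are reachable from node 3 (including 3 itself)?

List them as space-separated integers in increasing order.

Before: nodes reachable from 3: {0,1,3,4}
Adding (0,1): both endpoints already in same component. Reachability from 3 unchanged.
After: nodes reachable from 3: {0,1,3,4}

Answer: 0 1 3 4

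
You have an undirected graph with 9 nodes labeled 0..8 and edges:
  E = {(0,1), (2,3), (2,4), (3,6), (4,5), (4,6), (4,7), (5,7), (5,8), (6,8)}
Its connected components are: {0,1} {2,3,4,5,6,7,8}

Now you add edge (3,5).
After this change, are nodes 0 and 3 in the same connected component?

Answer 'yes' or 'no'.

Initial components: {0,1} {2,3,4,5,6,7,8}
Adding edge (3,5): both already in same component {2,3,4,5,6,7,8}. No change.
New components: {0,1} {2,3,4,5,6,7,8}
Are 0 and 3 in the same component? no

Answer: no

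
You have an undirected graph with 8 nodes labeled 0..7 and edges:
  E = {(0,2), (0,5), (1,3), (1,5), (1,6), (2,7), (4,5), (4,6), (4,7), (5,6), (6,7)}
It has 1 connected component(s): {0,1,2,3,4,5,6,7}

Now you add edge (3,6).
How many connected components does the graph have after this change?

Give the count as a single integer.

Initial component count: 1
Add (3,6): endpoints already in same component. Count unchanged: 1.
New component count: 1

Answer: 1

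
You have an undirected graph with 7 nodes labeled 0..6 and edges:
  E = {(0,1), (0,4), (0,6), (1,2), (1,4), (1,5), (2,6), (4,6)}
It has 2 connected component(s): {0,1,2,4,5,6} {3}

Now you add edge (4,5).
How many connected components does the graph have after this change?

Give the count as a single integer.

Answer: 2

Derivation:
Initial component count: 2
Add (4,5): endpoints already in same component. Count unchanged: 2.
New component count: 2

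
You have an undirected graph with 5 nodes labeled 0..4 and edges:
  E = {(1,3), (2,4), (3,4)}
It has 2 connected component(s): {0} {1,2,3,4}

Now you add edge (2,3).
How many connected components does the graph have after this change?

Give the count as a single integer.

Initial component count: 2
Add (2,3): endpoints already in same component. Count unchanged: 2.
New component count: 2

Answer: 2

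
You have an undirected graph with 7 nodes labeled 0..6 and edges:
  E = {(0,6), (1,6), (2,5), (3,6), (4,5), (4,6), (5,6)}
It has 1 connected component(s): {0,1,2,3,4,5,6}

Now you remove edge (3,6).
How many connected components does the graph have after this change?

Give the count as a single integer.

Initial component count: 1
Remove (3,6): it was a bridge. Count increases: 1 -> 2.
  After removal, components: {0,1,2,4,5,6} {3}
New component count: 2

Answer: 2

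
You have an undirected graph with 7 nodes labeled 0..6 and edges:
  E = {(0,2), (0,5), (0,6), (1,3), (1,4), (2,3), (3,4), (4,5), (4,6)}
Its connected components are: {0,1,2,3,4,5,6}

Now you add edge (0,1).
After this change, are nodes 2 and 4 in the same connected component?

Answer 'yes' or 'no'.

Initial components: {0,1,2,3,4,5,6}
Adding edge (0,1): both already in same component {0,1,2,3,4,5,6}. No change.
New components: {0,1,2,3,4,5,6}
Are 2 and 4 in the same component? yes

Answer: yes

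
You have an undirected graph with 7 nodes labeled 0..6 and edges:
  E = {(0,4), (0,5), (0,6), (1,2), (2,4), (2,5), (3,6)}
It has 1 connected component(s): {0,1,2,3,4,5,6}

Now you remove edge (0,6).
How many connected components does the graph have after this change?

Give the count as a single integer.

Answer: 2

Derivation:
Initial component count: 1
Remove (0,6): it was a bridge. Count increases: 1 -> 2.
  After removal, components: {0,1,2,4,5} {3,6}
New component count: 2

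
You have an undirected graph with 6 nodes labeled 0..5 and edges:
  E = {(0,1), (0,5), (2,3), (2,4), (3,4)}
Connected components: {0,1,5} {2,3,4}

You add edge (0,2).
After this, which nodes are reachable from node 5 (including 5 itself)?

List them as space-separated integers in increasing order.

Before: nodes reachable from 5: {0,1,5}
Adding (0,2): merges 5's component with another. Reachability grows.
After: nodes reachable from 5: {0,1,2,3,4,5}

Answer: 0 1 2 3 4 5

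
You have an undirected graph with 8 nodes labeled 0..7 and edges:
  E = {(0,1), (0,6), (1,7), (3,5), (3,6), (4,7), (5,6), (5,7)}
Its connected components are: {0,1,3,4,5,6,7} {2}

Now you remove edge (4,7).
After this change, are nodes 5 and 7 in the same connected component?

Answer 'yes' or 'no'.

Answer: yes

Derivation:
Initial components: {0,1,3,4,5,6,7} {2}
Removing edge (4,7): it was a bridge — component count 2 -> 3.
New components: {0,1,3,5,6,7} {2} {4}
Are 5 and 7 in the same component? yes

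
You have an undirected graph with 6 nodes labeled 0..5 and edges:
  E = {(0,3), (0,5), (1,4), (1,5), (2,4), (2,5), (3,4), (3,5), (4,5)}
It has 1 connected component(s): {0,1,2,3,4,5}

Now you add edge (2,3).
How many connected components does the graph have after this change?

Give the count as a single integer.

Answer: 1

Derivation:
Initial component count: 1
Add (2,3): endpoints already in same component. Count unchanged: 1.
New component count: 1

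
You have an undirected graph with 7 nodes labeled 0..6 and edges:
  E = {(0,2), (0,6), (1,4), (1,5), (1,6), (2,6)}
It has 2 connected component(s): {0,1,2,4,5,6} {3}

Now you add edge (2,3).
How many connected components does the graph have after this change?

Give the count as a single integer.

Answer: 1

Derivation:
Initial component count: 2
Add (2,3): merges two components. Count decreases: 2 -> 1.
New component count: 1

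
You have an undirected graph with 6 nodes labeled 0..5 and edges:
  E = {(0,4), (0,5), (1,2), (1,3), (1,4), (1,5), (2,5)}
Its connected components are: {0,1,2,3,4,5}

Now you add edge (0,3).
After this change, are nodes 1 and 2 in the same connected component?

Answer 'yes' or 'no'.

Answer: yes

Derivation:
Initial components: {0,1,2,3,4,5}
Adding edge (0,3): both already in same component {0,1,2,3,4,5}. No change.
New components: {0,1,2,3,4,5}
Are 1 and 2 in the same component? yes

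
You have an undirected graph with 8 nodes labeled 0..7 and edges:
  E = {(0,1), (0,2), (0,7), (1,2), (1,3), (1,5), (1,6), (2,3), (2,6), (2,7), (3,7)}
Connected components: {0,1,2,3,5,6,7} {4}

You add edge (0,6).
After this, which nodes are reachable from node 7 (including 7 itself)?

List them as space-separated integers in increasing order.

Answer: 0 1 2 3 5 6 7

Derivation:
Before: nodes reachable from 7: {0,1,2,3,5,6,7}
Adding (0,6): both endpoints already in same component. Reachability from 7 unchanged.
After: nodes reachable from 7: {0,1,2,3,5,6,7}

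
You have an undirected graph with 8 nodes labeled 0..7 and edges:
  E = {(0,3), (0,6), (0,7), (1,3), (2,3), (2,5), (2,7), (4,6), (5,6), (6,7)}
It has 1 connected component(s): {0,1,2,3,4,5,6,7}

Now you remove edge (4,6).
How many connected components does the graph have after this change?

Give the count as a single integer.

Initial component count: 1
Remove (4,6): it was a bridge. Count increases: 1 -> 2.
  After removal, components: {0,1,2,3,5,6,7} {4}
New component count: 2

Answer: 2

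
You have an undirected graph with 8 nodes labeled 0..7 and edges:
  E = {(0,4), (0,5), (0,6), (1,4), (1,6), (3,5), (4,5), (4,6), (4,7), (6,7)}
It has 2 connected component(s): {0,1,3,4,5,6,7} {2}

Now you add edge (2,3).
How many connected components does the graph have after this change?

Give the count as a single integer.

Initial component count: 2
Add (2,3): merges two components. Count decreases: 2 -> 1.
New component count: 1

Answer: 1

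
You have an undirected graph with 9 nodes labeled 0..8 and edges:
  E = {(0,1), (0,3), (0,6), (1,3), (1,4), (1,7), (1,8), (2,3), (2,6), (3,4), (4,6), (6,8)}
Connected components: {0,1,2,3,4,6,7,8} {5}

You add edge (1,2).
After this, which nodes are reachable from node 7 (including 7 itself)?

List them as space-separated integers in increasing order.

Before: nodes reachable from 7: {0,1,2,3,4,6,7,8}
Adding (1,2): both endpoints already in same component. Reachability from 7 unchanged.
After: nodes reachable from 7: {0,1,2,3,4,6,7,8}

Answer: 0 1 2 3 4 6 7 8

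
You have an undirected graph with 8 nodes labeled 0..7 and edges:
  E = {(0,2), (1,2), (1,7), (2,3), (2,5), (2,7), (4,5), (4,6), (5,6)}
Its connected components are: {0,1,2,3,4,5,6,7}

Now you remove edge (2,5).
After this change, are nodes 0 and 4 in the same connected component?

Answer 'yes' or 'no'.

Answer: no

Derivation:
Initial components: {0,1,2,3,4,5,6,7}
Removing edge (2,5): it was a bridge — component count 1 -> 2.
New components: {0,1,2,3,7} {4,5,6}
Are 0 and 4 in the same component? no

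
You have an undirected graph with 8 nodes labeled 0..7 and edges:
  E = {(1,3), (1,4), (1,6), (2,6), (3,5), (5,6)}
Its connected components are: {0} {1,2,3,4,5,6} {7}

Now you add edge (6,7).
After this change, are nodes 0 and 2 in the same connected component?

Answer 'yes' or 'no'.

Initial components: {0} {1,2,3,4,5,6} {7}
Adding edge (6,7): merges {1,2,3,4,5,6} and {7}.
New components: {0} {1,2,3,4,5,6,7}
Are 0 and 2 in the same component? no

Answer: no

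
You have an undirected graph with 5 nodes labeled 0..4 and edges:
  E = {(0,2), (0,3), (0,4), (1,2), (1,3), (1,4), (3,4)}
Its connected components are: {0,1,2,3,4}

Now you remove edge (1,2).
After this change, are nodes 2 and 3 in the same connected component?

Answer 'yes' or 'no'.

Initial components: {0,1,2,3,4}
Removing edge (1,2): not a bridge — component count unchanged at 1.
New components: {0,1,2,3,4}
Are 2 and 3 in the same component? yes

Answer: yes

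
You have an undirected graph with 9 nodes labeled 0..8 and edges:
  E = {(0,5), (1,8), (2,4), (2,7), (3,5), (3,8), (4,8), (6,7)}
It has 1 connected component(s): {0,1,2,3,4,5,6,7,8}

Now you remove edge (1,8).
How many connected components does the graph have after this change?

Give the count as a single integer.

Initial component count: 1
Remove (1,8): it was a bridge. Count increases: 1 -> 2.
  After removal, components: {0,2,3,4,5,6,7,8} {1}
New component count: 2

Answer: 2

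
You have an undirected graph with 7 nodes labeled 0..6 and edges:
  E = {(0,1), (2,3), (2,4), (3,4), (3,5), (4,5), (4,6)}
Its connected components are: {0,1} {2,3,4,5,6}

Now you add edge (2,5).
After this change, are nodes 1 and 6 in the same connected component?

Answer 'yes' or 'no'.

Initial components: {0,1} {2,3,4,5,6}
Adding edge (2,5): both already in same component {2,3,4,5,6}. No change.
New components: {0,1} {2,3,4,5,6}
Are 1 and 6 in the same component? no

Answer: no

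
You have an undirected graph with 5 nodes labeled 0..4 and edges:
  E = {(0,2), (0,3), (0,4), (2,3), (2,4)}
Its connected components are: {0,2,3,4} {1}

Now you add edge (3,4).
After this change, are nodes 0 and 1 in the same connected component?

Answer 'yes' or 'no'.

Answer: no

Derivation:
Initial components: {0,2,3,4} {1}
Adding edge (3,4): both already in same component {0,2,3,4}. No change.
New components: {0,2,3,4} {1}
Are 0 and 1 in the same component? no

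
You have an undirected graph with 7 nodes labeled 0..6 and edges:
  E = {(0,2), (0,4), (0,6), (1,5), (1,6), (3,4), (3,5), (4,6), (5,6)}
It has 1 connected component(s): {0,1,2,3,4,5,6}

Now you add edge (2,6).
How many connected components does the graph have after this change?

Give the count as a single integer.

Answer: 1

Derivation:
Initial component count: 1
Add (2,6): endpoints already in same component. Count unchanged: 1.
New component count: 1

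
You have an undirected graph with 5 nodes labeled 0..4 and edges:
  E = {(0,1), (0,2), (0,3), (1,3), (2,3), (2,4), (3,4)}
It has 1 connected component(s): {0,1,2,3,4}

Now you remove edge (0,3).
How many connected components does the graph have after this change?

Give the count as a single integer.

Initial component count: 1
Remove (0,3): not a bridge. Count unchanged: 1.
  After removal, components: {0,1,2,3,4}
New component count: 1

Answer: 1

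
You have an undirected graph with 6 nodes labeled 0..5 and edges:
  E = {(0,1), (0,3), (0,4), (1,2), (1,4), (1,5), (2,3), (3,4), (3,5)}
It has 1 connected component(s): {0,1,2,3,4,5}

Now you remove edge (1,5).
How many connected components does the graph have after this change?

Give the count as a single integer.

Initial component count: 1
Remove (1,5): not a bridge. Count unchanged: 1.
  After removal, components: {0,1,2,3,4,5}
New component count: 1

Answer: 1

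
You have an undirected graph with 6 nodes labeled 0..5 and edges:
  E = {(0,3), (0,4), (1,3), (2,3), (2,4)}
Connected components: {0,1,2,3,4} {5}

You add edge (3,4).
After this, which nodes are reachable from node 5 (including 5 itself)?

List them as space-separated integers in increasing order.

Before: nodes reachable from 5: {5}
Adding (3,4): both endpoints already in same component. Reachability from 5 unchanged.
After: nodes reachable from 5: {5}

Answer: 5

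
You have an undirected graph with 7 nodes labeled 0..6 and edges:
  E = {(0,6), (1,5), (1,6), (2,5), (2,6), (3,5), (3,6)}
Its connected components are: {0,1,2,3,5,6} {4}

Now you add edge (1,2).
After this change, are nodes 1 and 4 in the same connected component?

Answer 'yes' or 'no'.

Initial components: {0,1,2,3,5,6} {4}
Adding edge (1,2): both already in same component {0,1,2,3,5,6}. No change.
New components: {0,1,2,3,5,6} {4}
Are 1 and 4 in the same component? no

Answer: no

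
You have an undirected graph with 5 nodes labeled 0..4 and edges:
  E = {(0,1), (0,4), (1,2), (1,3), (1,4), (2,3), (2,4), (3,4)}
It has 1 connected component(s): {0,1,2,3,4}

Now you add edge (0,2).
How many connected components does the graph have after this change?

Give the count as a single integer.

Initial component count: 1
Add (0,2): endpoints already in same component. Count unchanged: 1.
New component count: 1

Answer: 1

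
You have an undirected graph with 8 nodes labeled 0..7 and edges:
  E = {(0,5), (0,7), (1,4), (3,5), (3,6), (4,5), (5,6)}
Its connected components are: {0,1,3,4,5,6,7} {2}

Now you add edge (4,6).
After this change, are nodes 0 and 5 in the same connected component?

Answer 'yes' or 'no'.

Initial components: {0,1,3,4,5,6,7} {2}
Adding edge (4,6): both already in same component {0,1,3,4,5,6,7}. No change.
New components: {0,1,3,4,5,6,7} {2}
Are 0 and 5 in the same component? yes

Answer: yes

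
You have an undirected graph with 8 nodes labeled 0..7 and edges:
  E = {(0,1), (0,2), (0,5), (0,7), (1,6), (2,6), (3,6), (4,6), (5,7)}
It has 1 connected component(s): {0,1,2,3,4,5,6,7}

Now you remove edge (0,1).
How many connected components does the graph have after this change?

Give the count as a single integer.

Answer: 1

Derivation:
Initial component count: 1
Remove (0,1): not a bridge. Count unchanged: 1.
  After removal, components: {0,1,2,3,4,5,6,7}
New component count: 1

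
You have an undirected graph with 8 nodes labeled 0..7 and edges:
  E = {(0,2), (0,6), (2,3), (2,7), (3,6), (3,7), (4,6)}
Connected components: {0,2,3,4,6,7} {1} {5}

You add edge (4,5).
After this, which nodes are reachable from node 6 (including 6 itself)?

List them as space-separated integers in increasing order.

Before: nodes reachable from 6: {0,2,3,4,6,7}
Adding (4,5): merges 6's component with another. Reachability grows.
After: nodes reachable from 6: {0,2,3,4,5,6,7}

Answer: 0 2 3 4 5 6 7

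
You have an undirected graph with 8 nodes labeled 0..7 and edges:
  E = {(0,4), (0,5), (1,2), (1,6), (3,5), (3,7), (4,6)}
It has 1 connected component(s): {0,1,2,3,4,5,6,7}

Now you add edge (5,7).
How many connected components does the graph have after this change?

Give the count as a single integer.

Initial component count: 1
Add (5,7): endpoints already in same component. Count unchanged: 1.
New component count: 1

Answer: 1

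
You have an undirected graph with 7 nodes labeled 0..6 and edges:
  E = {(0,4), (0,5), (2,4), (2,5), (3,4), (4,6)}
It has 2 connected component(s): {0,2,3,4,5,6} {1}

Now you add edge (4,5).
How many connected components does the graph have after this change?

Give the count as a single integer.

Answer: 2

Derivation:
Initial component count: 2
Add (4,5): endpoints already in same component. Count unchanged: 2.
New component count: 2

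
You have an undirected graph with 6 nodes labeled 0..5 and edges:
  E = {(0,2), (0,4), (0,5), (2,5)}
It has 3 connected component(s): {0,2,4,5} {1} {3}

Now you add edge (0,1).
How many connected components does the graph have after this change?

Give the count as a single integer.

Initial component count: 3
Add (0,1): merges two components. Count decreases: 3 -> 2.
New component count: 2

Answer: 2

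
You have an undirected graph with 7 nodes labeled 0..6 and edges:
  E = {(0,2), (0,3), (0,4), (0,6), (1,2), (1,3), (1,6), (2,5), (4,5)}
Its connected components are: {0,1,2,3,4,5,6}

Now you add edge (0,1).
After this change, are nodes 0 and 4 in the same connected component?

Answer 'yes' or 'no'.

Initial components: {0,1,2,3,4,5,6}
Adding edge (0,1): both already in same component {0,1,2,3,4,5,6}. No change.
New components: {0,1,2,3,4,5,6}
Are 0 and 4 in the same component? yes

Answer: yes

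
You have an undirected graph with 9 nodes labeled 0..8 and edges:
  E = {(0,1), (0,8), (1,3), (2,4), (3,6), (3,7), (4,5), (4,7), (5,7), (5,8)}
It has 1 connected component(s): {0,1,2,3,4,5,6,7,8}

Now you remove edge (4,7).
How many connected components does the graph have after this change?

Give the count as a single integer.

Answer: 1

Derivation:
Initial component count: 1
Remove (4,7): not a bridge. Count unchanged: 1.
  After removal, components: {0,1,2,3,4,5,6,7,8}
New component count: 1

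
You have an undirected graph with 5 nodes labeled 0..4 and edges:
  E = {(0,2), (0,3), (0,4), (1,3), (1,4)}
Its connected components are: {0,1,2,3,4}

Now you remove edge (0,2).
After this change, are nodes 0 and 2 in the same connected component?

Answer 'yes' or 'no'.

Answer: no

Derivation:
Initial components: {0,1,2,3,4}
Removing edge (0,2): it was a bridge — component count 1 -> 2.
New components: {0,1,3,4} {2}
Are 0 and 2 in the same component? no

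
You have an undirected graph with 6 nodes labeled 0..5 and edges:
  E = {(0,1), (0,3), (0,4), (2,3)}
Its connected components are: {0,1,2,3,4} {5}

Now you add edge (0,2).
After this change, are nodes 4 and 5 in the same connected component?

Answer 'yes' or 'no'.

Initial components: {0,1,2,3,4} {5}
Adding edge (0,2): both already in same component {0,1,2,3,4}. No change.
New components: {0,1,2,3,4} {5}
Are 4 and 5 in the same component? no

Answer: no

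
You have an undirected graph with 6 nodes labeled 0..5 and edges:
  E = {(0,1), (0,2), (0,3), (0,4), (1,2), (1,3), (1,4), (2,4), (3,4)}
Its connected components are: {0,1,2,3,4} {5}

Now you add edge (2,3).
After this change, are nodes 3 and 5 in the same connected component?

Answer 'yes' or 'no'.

Initial components: {0,1,2,3,4} {5}
Adding edge (2,3): both already in same component {0,1,2,3,4}. No change.
New components: {0,1,2,3,4} {5}
Are 3 and 5 in the same component? no

Answer: no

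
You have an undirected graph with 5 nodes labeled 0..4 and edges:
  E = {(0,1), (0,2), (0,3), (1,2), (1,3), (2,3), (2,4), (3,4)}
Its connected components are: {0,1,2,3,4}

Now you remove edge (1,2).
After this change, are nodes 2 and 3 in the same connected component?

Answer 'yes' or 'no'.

Answer: yes

Derivation:
Initial components: {0,1,2,3,4}
Removing edge (1,2): not a bridge — component count unchanged at 1.
New components: {0,1,2,3,4}
Are 2 and 3 in the same component? yes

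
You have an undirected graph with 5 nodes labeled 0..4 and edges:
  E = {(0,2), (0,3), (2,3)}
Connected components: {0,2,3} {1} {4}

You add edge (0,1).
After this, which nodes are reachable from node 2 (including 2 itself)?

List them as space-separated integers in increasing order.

Before: nodes reachable from 2: {0,2,3}
Adding (0,1): merges 2's component with another. Reachability grows.
After: nodes reachable from 2: {0,1,2,3}

Answer: 0 1 2 3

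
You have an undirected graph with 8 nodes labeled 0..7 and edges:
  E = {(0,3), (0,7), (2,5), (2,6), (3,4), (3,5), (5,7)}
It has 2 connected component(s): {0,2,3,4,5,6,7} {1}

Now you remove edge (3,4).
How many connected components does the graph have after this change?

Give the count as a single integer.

Answer: 3

Derivation:
Initial component count: 2
Remove (3,4): it was a bridge. Count increases: 2 -> 3.
  After removal, components: {0,2,3,5,6,7} {1} {4}
New component count: 3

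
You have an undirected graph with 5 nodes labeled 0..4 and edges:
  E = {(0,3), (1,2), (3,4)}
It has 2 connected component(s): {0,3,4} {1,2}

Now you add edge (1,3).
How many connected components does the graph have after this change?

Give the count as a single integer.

Answer: 1

Derivation:
Initial component count: 2
Add (1,3): merges two components. Count decreases: 2 -> 1.
New component count: 1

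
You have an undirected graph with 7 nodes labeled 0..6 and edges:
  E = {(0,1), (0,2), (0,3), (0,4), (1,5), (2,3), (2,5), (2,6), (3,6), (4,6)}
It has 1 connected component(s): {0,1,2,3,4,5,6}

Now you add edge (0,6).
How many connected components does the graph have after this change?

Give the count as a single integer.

Initial component count: 1
Add (0,6): endpoints already in same component. Count unchanged: 1.
New component count: 1

Answer: 1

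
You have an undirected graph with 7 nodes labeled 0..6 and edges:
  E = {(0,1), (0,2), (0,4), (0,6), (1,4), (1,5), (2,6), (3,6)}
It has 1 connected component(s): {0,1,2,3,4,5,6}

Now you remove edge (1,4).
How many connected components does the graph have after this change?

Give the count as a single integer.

Answer: 1

Derivation:
Initial component count: 1
Remove (1,4): not a bridge. Count unchanged: 1.
  After removal, components: {0,1,2,3,4,5,6}
New component count: 1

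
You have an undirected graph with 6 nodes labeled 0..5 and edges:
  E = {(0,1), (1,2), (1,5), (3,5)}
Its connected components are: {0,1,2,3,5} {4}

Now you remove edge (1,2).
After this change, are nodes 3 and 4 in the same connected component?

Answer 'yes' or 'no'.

Initial components: {0,1,2,3,5} {4}
Removing edge (1,2): it was a bridge — component count 2 -> 3.
New components: {0,1,3,5} {2} {4}
Are 3 and 4 in the same component? no

Answer: no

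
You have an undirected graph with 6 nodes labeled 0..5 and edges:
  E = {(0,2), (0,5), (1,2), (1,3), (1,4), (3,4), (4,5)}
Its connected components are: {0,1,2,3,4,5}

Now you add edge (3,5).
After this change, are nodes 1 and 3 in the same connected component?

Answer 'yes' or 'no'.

Answer: yes

Derivation:
Initial components: {0,1,2,3,4,5}
Adding edge (3,5): both already in same component {0,1,2,3,4,5}. No change.
New components: {0,1,2,3,4,5}
Are 1 and 3 in the same component? yes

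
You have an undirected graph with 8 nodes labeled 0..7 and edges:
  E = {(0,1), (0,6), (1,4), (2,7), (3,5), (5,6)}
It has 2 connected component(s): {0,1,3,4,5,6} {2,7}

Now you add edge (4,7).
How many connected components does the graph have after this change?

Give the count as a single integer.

Answer: 1

Derivation:
Initial component count: 2
Add (4,7): merges two components. Count decreases: 2 -> 1.
New component count: 1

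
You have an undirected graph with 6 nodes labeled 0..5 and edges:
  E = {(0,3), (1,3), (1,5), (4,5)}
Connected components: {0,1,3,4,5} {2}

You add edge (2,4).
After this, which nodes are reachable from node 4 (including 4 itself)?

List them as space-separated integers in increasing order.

Answer: 0 1 2 3 4 5

Derivation:
Before: nodes reachable from 4: {0,1,3,4,5}
Adding (2,4): merges 4's component with another. Reachability grows.
After: nodes reachable from 4: {0,1,2,3,4,5}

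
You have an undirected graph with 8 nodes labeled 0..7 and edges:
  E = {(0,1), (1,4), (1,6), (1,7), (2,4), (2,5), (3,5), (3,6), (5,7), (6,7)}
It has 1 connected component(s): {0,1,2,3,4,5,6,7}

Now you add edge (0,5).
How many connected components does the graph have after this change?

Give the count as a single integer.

Initial component count: 1
Add (0,5): endpoints already in same component. Count unchanged: 1.
New component count: 1

Answer: 1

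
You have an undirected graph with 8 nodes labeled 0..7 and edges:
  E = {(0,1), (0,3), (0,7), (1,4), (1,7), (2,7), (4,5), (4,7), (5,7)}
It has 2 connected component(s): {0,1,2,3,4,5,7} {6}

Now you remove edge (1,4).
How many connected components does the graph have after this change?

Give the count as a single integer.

Initial component count: 2
Remove (1,4): not a bridge. Count unchanged: 2.
  After removal, components: {0,1,2,3,4,5,7} {6}
New component count: 2

Answer: 2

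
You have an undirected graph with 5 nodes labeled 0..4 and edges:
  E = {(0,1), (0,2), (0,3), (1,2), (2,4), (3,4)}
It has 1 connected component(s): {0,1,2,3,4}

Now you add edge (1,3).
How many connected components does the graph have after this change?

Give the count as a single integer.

Initial component count: 1
Add (1,3): endpoints already in same component. Count unchanged: 1.
New component count: 1

Answer: 1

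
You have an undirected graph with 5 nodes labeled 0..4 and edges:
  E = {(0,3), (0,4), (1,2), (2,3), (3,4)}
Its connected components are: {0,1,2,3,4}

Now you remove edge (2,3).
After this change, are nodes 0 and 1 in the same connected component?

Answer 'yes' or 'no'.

Answer: no

Derivation:
Initial components: {0,1,2,3,4}
Removing edge (2,3): it was a bridge — component count 1 -> 2.
New components: {0,3,4} {1,2}
Are 0 and 1 in the same component? no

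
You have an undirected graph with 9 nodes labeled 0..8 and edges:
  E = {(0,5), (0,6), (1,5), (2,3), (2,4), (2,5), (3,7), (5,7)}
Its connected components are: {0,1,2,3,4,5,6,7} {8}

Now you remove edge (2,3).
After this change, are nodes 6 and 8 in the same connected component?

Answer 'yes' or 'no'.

Initial components: {0,1,2,3,4,5,6,7} {8}
Removing edge (2,3): not a bridge — component count unchanged at 2.
New components: {0,1,2,3,4,5,6,7} {8}
Are 6 and 8 in the same component? no

Answer: no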